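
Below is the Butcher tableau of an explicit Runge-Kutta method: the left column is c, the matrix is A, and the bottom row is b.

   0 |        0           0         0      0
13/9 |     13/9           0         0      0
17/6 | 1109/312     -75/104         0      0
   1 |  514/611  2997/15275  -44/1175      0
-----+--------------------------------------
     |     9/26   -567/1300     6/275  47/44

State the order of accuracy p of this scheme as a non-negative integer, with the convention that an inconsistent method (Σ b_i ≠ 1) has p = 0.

b = (9/26, -567/1300, 6/275, 47/44)
c = (0, 13/9, 17/6, 1)
Ac = (0, 0, -25/24, 25/141)
Σ b_i: 9/26·1 + (-567/1300)·1 + 6/275·1 + 47/44·1 = 1 ✓
b·c: (-567/1300)·13/9 + 6/275·17/6 + 47/44·1 = 1/2 ✓
b·c²: (-567/1300)·169/81 + 6/275·289/36 + 47/44·1 = 1/3 ✓
b·Ac: 6/275·(-25/24) + 47/44·25/141 = 1/6 ✓
b·c³: (-567/1300)·2197/729 + 6/275·4913/216 + 47/44·1 = 1/4 ✓
b·(c∘Ac): 6/275·(-425/144) + 47/44·25/141 = 1/8 ✓
b·Ac²: 6/275·(-325/216) + 47/44·46/423 = 1/12 ✓
b·A²c: 47/44·11/282 = 1/24 ✓; 4 stages ⇒ order 4.

4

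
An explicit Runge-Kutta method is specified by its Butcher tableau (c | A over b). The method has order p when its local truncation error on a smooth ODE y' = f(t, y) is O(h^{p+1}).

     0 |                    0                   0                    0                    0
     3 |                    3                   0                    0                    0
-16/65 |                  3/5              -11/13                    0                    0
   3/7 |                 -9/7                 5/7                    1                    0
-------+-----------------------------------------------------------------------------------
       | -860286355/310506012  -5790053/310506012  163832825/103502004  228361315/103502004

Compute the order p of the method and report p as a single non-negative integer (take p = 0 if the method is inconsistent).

b = (-860286355/310506012, -5790053/310506012, 163832825/103502004, 228361315/103502004)
c = (0, 3, -16/65, 3/7)
Ac = (0, 0, -33/13, 863/455)
Σ b_i: (-860286355/310506012)·1 + (-5790053/310506012)·1 + 163832825/103502004·1 + 228361315/103502004·1 = 1 ✓
b·c: (-5790053/310506012)·3 + 163832825/103502004·(-16/65) + 228361315/103502004·3/7 = 1/2 ✓
b·c²: (-5790053/310506012)·9 + 163832825/103502004·256/4225 + 228361315/103502004·9/49 = 1/3 ✓
b·Ac: 163832825/103502004·(-33/13) + 228361315/103502004·863/455 = 1/6 ✓
b·c³: (-5790053/310506012)·27 + 163832825/103502004·(-4096/274625) + 228361315/103502004·27/343 = -8321508877/23546705910 ≠ 1/4 ⇒ order 3.
b·(c∘Ac): 163832825/103502004·528/845 + 228361315/103502004·2589/3185 = 95999997/34500668 ≠ 1/8
b·Ac²: 163832825/103502004·(-99/13) + 228361315/103502004·191917/29575 = 7612275253/3363815130 ≠ 1/12
b·A²c: 228361315/103502004·(-33/13) = -193228805/34500668 ≠ 1/24

3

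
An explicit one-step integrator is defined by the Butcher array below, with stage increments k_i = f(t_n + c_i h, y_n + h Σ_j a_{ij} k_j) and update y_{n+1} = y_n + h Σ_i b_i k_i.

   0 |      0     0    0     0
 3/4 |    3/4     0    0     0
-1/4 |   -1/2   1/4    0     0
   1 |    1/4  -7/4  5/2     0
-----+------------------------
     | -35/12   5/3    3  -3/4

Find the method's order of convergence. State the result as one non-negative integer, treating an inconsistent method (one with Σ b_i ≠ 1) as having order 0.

b = (-35/12, 5/3, 3, -3/4)
c = (0, 3/4, -1/4, 1)
Ac = (0, 0, 3/16, -31/16)
Σ b_i: (-35/12)·1 + 5/3·1 + 3·1 + (-3/4)·1 = 1 ✓
b·c: 5/3·3/4 + 3·(-1/4) + (-3/4)·1 = -1/4 ≠ 1/2 ⇒ order 1.

1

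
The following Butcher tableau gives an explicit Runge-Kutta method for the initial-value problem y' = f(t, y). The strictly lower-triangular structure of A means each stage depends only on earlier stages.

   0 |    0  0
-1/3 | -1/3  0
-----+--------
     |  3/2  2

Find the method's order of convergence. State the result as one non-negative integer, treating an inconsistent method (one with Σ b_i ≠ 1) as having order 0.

b = (3/2, 2)
c = (0, -1/3)
Σ b_i: 3/2·1 + 2·1 = 7/2 ≠ 1 ⇒ order 0.

0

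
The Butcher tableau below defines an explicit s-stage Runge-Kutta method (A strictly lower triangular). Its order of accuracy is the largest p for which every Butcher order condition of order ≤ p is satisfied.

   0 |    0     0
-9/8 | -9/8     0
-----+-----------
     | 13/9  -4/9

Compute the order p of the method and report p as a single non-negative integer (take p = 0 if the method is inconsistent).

b = (13/9, -4/9)
c = (0, -9/8)
Σ b_i: 13/9·1 + (-4/9)·1 = 1 ✓
b·c: (-4/9)·(-9/8) = 1/2 ✓; 2 stages ⇒ order 2.

2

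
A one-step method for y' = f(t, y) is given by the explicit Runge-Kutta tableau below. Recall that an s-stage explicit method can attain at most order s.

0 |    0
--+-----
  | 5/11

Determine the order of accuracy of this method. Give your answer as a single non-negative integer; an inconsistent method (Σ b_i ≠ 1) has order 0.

0

b = (5/11)
c = (0)
Σ b_i: 5/11·1 = 5/11 ≠ 1 ⇒ order 0.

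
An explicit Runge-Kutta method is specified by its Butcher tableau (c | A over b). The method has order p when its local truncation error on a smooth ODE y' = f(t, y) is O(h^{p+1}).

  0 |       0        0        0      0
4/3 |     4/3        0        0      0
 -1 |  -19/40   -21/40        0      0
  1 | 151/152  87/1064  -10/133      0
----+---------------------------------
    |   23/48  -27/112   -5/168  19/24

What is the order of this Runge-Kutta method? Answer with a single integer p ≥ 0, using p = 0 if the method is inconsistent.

4

b = (23/48, -27/112, -5/168, 19/24)
c = (0, 4/3, -1, 1)
Ac = (0, 0, -7/10, 7/38)
Σ b_i: 23/48·1 + (-27/112)·1 + (-5/168)·1 + 19/24·1 = 1 ✓
b·c: (-27/112)·4/3 + (-5/168)·(-1) + 19/24·1 = 1/2 ✓
b·c²: (-27/112)·16/9 + (-5/168)·1 + 19/24·1 = 1/3 ✓
b·Ac: (-5/168)·(-7/10) + 19/24·7/38 = 1/6 ✓
b·c³: (-27/112)·64/27 + (-5/168)·(-1) + 19/24·1 = 1/4 ✓
b·(c∘Ac): (-5/168)·7/10 + 19/24·7/38 = 1/8 ✓
b·Ac²: (-5/168)·(-14/15) + 19/24·4/57 = 1/12 ✓
b·A²c: 19/24·1/19 = 1/24 ✓; 4 stages ⇒ order 4.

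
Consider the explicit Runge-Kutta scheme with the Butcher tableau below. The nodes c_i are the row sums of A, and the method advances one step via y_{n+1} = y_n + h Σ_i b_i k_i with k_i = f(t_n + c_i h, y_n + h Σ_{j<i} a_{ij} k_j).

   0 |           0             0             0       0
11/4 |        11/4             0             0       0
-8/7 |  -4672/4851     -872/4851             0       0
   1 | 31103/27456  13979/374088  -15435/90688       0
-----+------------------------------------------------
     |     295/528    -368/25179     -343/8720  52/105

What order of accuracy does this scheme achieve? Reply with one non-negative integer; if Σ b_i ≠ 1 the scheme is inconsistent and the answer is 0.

b = (295/528, -368/25179, -343/8720, 52/105)
c = (0, 11/4, -8/7, 1)
Ac = (0, 0, -218/441, 371/1248)
Σ b_i: 295/528·1 + (-368/25179)·1 + (-343/8720)·1 + 52/105·1 = 1 ✓
b·c: (-368/25179)·11/4 + (-343/8720)·(-8/7) + 52/105·1 = 1/2 ✓
b·c²: (-368/25179)·121/16 + (-343/8720)·64/49 + 52/105·1 = 1/3 ✓
b·Ac: (-343/8720)·(-218/441) + 52/105·371/1248 = 1/6 ✓
b·c³: (-368/25179)·1331/64 + (-343/8720)·(-512/343) + 52/105·1 = 1/4 ✓
b·(c∘Ac): (-343/8720)·1744/3087 + 52/105·371/1248 = 1/8 ✓
b·Ac²: (-343/8720)·(-1199/882) + 52/105·301/4992 = 1/12 ✓
b·A²c: 52/105·35/416 = 1/24 ✓; 4 stages ⇒ order 4.

4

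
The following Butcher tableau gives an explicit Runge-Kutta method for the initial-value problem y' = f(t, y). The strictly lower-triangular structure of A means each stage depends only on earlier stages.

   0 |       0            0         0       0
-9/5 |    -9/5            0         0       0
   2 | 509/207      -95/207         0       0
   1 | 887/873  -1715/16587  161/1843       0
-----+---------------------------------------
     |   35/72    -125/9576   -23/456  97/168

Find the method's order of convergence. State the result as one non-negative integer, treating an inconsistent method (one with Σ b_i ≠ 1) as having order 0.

4

b = (35/72, -125/9576, -23/456, 97/168)
c = (0, -9/5, 2, 1)
Ac = (0, 0, 19/23, 35/97)
Σ b_i: 35/72·1 + (-125/9576)·1 + (-23/456)·1 + 97/168·1 = 1 ✓
b·c: (-125/9576)·(-9/5) + (-23/456)·2 + 97/168·1 = 1/2 ✓
b·c²: (-125/9576)·81/25 + (-23/456)·4 + 97/168·1 = 1/3 ✓
b·Ac: (-23/456)·19/23 + 97/168·35/97 = 1/6 ✓
b·c³: (-125/9576)·(-729/125) + (-23/456)·8 + 97/168·1 = 1/4 ✓
b·(c∘Ac): (-23/456)·38/23 + 97/168·35/97 = 1/8 ✓
b·Ac²: (-23/456)·(-171/115) + 97/168·7/485 = 1/12 ✓
b·A²c: 97/168·7/97 = 1/24 ✓; 4 stages ⇒ order 4.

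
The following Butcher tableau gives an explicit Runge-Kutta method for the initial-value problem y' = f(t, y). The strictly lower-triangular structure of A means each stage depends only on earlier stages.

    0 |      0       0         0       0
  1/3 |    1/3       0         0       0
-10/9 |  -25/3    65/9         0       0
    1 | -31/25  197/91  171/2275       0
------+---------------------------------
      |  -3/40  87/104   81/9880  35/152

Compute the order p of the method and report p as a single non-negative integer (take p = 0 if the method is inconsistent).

4

b = (-3/40, 87/104, 81/9880, 35/152)
c = (0, 1/3, -10/9, 1)
Ac = (0, 0, 65/27, 67/105)
Σ b_i: (-3/40)·1 + 87/104·1 + 81/9880·1 + 35/152·1 = 1 ✓
b·c: 87/104·1/3 + 81/9880·(-10/9) + 35/152·1 = 1/2 ✓
b·c²: 87/104·1/9 + 81/9880·100/81 + 35/152·1 = 1/3 ✓
b·Ac: 81/9880·65/27 + 35/152·67/105 = 1/6 ✓
b·c³: 87/104·1/27 + 81/9880·(-1000/729) + 35/152·1 = 1/4 ✓
b·(c∘Ac): 81/9880·(-650/243) + 35/152·67/105 = 1/8 ✓
b·Ac²: 81/9880·65/81 + 35/152·1/3 = 1/12 ✓
b·A²c: 35/152·19/105 = 1/24 ✓; 4 stages ⇒ order 4.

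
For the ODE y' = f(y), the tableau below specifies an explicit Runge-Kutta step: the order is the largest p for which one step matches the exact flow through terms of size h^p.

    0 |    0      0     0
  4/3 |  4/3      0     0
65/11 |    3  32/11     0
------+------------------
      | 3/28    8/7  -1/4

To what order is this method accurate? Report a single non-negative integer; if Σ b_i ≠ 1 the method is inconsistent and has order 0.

1

b = (3/28, 8/7, -1/4)
c = (0, 4/3, 65/11)
Ac = (0, 0, 128/33)
Σ b_i: 3/28·1 + 8/7·1 + (-1/4)·1 = 1 ✓
b·c: 8/7·4/3 + (-1/4)·65/11 = 43/924 ≠ 1/2 ⇒ order 1.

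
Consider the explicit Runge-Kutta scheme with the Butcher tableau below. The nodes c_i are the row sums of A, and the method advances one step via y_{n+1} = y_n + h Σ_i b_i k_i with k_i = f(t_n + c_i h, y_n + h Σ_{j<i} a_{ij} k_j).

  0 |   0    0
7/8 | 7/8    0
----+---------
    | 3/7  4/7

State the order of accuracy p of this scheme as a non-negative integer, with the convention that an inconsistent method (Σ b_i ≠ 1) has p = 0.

b = (3/7, 4/7)
c = (0, 7/8)
Σ b_i: 3/7·1 + 4/7·1 = 1 ✓
b·c: 4/7·7/8 = 1/2 ✓; 2 stages ⇒ order 2.

2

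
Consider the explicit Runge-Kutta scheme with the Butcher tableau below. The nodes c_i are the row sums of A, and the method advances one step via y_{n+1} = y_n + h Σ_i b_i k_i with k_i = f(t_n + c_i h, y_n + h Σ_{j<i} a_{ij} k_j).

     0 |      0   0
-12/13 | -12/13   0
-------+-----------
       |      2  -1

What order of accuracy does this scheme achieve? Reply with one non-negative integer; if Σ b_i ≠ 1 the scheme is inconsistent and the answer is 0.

1

b = (2, -1)
c = (0, -12/13)
Σ b_i: 2·1 + (-1)·1 = 1 ✓
b·c: (-1)·(-12/13) = 12/13 ≠ 1/2 ⇒ order 1.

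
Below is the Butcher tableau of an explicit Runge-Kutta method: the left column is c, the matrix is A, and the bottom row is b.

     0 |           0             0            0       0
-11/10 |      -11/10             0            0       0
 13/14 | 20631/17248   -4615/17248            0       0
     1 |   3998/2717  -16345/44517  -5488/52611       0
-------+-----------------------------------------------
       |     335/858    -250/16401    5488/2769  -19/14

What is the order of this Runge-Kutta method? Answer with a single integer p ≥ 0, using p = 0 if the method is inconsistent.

b = (335/858, -250/16401, 5488/2769, -19/14)
c = (0, -11/10, 13/14, 1)
Ac = (0, 0, 923/3136, 35/114)
Σ b_i: 335/858·1 + (-250/16401)·1 + 5488/2769·1 + (-19/14)·1 = 1 ✓
b·c: (-250/16401)·(-11/10) + 5488/2769·13/14 + (-19/14)·1 = 1/2 ✓
b·c²: (-250/16401)·121/100 + 5488/2769·169/196 + (-19/14)·1 = 1/3 ✓
b·Ac: 5488/2769·923/3136 + (-19/14)·35/114 = 1/6 ✓
b·c³: (-250/16401)·(-1331/1000) + 5488/2769·2197/2744 + (-19/14)·1 = 1/4 ✓
b·(c∘Ac): 5488/2769·11999/43904 + (-19/14)·35/114 = 1/8 ✓
b·Ac²: 5488/2769·(-10153/31360) + (-19/14)·(-203/380) = 1/12 ✓
b·A²c: (-19/14)·(-7/228) = 1/24 ✓; 4 stages ⇒ order 4.

4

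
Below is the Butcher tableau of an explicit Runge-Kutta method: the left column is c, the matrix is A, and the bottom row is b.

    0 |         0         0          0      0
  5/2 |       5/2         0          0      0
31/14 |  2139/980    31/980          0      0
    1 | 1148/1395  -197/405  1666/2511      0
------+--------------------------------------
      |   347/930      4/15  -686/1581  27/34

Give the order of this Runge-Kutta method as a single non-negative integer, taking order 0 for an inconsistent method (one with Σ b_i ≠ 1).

4

b = (347/930, 4/15, -686/1581, 27/34)
c = (0, 5/2, 31/14, 1)
Ac = (0, 0, 31/392, 41/162)
Σ b_i: 347/930·1 + 4/15·1 + (-686/1581)·1 + 27/34·1 = 1 ✓
b·c: 4/15·5/2 + (-686/1581)·31/14 + 27/34·1 = 1/2 ✓
b·c²: 4/15·25/4 + (-686/1581)·961/196 + 27/34·1 = 1/3 ✓
b·Ac: (-686/1581)·31/392 + 27/34·41/162 = 1/6 ✓
b·c³: 4/15·125/8 + (-686/1581)·29791/2744 + 27/34·1 = 1/4 ✓
b·(c∘Ac): (-686/1581)·961/5488 + 27/34·41/162 = 1/8 ✓
b·Ac²: (-686/1581)·155/784 + 27/34·23/108 = 1/12 ✓
b·A²c: 27/34·17/324 = 1/24 ✓; 4 stages ⇒ order 4.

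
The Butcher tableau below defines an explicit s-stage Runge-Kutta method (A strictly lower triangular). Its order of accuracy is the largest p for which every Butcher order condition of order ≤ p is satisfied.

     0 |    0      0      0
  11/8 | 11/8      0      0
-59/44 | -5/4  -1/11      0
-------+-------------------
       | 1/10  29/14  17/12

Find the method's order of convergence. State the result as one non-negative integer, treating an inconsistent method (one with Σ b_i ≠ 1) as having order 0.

0

b = (1/10, 29/14, 17/12)
c = (0, 11/8, -59/44)
Ac = (0, 0, -1/8)
Σ b_i: 1/10·1 + 29/14·1 + 17/12·1 = 1507/420 ≠ 1 ⇒ order 0.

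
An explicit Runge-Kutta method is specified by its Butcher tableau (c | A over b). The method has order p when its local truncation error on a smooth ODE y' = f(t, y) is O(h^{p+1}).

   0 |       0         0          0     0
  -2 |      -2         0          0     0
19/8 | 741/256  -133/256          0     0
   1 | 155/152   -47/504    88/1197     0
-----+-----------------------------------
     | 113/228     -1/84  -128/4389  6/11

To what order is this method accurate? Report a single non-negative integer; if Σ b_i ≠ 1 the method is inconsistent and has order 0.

4

b = (113/228, -1/84, -128/4389, 6/11)
c = (0, -2, 19/8, 1)
Ac = (0, 0, 133/128, 13/36)
Σ b_i: 113/228·1 + (-1/84)·1 + (-128/4389)·1 + 6/11·1 = 1 ✓
b·c: (-1/84)·(-2) + (-128/4389)·19/8 + 6/11·1 = 1/2 ✓
b·c²: (-1/84)·4 + (-128/4389)·361/64 + 6/11·1 = 1/3 ✓
b·Ac: (-128/4389)·133/128 + 6/11·13/36 = 1/6 ✓
b·c³: (-1/84)·(-8) + (-128/4389)·6859/512 + 6/11·1 = 1/4 ✓
b·(c∘Ac): (-128/4389)·2527/1024 + 6/11·13/36 = 1/8 ✓
b·Ac²: (-128/4389)·(-133/64) + 6/11·1/24 = 1/12 ✓
b·A²c: 6/11·11/144 = 1/24 ✓; 4 stages ⇒ order 4.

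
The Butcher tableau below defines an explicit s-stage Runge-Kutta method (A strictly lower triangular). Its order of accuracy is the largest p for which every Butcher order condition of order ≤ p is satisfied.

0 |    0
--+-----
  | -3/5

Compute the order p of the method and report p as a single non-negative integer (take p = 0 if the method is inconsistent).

0

b = (-3/5)
c = (0)
Σ b_i: (-3/5)·1 = -3/5 ≠ 1 ⇒ order 0.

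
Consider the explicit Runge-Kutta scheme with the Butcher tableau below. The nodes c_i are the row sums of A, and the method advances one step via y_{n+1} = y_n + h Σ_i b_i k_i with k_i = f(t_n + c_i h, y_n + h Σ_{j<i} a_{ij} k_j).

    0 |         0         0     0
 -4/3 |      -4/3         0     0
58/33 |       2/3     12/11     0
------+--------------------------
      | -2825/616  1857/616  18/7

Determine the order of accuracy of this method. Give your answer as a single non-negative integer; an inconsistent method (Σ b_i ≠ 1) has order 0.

2

b = (-2825/616, 1857/616, 18/7)
c = (0, -4/3, 58/33)
Ac = (0, 0, -16/11)
Σ b_i: (-2825/616)·1 + 1857/616·1 + 18/7·1 = 1 ✓
b·c: 1857/616·(-4/3) + 18/7·58/33 = 1/2 ✓
b·c²: 1857/616·16/9 + 18/7·3364/1089 = 33802/2541 ≠ 1/3 ⇒ order 2.
b·Ac: 18/7·(-16/11) = -288/77 ≠ 1/6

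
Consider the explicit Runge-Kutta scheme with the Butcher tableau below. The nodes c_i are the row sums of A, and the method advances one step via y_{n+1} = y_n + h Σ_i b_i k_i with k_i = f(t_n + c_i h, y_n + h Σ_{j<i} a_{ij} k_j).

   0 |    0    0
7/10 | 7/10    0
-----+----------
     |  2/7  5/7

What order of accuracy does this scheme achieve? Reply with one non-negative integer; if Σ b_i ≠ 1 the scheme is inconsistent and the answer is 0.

2

b = (2/7, 5/7)
c = (0, 7/10)
Σ b_i: 2/7·1 + 5/7·1 = 1 ✓
b·c: 5/7·7/10 = 1/2 ✓; 2 stages ⇒ order 2.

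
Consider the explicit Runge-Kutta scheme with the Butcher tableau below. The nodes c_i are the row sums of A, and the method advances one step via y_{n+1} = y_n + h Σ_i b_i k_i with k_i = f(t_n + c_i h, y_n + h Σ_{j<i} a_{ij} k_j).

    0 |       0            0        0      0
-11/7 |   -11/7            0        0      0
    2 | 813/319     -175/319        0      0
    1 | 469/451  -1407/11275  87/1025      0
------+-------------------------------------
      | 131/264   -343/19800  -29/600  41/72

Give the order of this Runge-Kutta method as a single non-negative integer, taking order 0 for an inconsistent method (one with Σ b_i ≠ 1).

4

b = (131/264, -343/19800, -29/600, 41/72)
c = (0, -11/7, 2, 1)
Ac = (0, 0, 25/29, 15/41)
Σ b_i: 131/264·1 + (-343/19800)·1 + (-29/600)·1 + 41/72·1 = 1 ✓
b·c: (-343/19800)·(-11/7) + (-29/600)·2 + 41/72·1 = 1/2 ✓
b·c²: (-343/19800)·121/49 + (-29/600)·4 + 41/72·1 = 1/3 ✓
b·Ac: (-29/600)·25/29 + 41/72·15/41 = 1/6 ✓
b·c³: (-343/19800)·(-1331/343) + (-29/600)·8 + 41/72·1 = 1/4 ✓
b·(c∘Ac): (-29/600)·50/29 + 41/72·15/41 = 1/8 ✓
b·Ac²: (-29/600)·(-275/203) + 41/72·9/287 = 1/12 ✓
b·A²c: 41/72·3/41 = 1/24 ✓; 4 stages ⇒ order 4.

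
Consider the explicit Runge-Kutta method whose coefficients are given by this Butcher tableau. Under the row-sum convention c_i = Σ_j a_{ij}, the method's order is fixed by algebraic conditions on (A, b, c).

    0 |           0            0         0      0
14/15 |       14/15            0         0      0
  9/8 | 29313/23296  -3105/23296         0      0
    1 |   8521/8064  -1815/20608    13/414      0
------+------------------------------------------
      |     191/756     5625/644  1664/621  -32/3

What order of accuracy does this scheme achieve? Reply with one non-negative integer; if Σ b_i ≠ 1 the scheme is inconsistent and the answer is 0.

4

b = (191/756, 5625/644, 1664/621, -32/3)
c = (0, 14/15, 9/8, 1)
Ac = (0, 0, -207/1664, -3/64)
Σ b_i: 191/756·1 + 5625/644·1 + 1664/621·1 + (-32/3)·1 = 1 ✓
b·c: 5625/644·14/15 + 1664/621·9/8 + (-32/3)·1 = 1/2 ✓
b·c²: 5625/644·196/225 + 1664/621·81/64 + (-32/3)·1 = 1/3 ✓
b·Ac: 1664/621·(-207/1664) + (-32/3)·(-3/64) = 1/6 ✓
b·c³: 5625/644·2744/3375 + 1664/621·729/512 + (-32/3)·1 = 1/4 ✓
b·(c∘Ac): 1664/621·(-1863/13312) + (-32/3)·(-3/64) = 1/8 ✓
b·Ac²: 1664/621·(-483/4160) + (-32/3)·(-71/1920) = 1/12 ✓
b·A²c: (-32/3)·(-1/256) = 1/24 ✓; 4 stages ⇒ order 4.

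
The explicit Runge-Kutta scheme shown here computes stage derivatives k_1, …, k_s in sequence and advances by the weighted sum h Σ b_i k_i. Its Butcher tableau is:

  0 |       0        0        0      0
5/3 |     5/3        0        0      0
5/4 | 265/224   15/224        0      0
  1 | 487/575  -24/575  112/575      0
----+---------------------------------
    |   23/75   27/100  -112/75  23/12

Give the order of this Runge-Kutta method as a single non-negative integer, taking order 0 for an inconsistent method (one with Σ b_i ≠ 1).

b = (23/75, 27/100, -112/75, 23/12)
c = (0, 5/3, 5/4, 1)
Ac = (0, 0, 25/224, 4/23)
Σ b_i: 23/75·1 + 27/100·1 + (-112/75)·1 + 23/12·1 = 1 ✓
b·c: 27/100·5/3 + (-112/75)·5/4 + 23/12·1 = 1/2 ✓
b·c²: 27/100·25/9 + (-112/75)·25/16 + 23/12·1 = 1/3 ✓
b·Ac: (-112/75)·25/224 + 23/12·4/23 = 1/6 ✓
b·c³: 27/100·125/27 + (-112/75)·125/64 + 23/12·1 = 1/4 ✓
b·(c∘Ac): (-112/75)·125/896 + 23/12·4/23 = 1/8 ✓
b·Ac²: (-112/75)·125/672 + 23/12·13/69 = 1/12 ✓
b·A²c: 23/12·1/46 = 1/24 ✓; 4 stages ⇒ order 4.

4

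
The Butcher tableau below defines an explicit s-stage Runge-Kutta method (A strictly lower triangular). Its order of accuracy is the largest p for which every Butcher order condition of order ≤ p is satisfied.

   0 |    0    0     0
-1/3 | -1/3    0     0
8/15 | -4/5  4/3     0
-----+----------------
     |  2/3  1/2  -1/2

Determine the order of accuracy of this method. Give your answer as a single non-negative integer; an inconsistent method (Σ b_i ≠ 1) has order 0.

b = (2/3, 1/2, -1/2)
c = (0, -1/3, 8/15)
Ac = (0, 0, -4/9)
Σ b_i: 2/3·1 + 1/2·1 + (-1/2)·1 = 2/3 ≠ 1 ⇒ order 0.

0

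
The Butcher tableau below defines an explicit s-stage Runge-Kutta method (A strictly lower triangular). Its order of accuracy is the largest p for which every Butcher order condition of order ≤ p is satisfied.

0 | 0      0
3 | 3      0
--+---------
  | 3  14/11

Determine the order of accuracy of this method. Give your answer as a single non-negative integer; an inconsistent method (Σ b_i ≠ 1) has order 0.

b = (3, 14/11)
c = (0, 3)
Σ b_i: 3·1 + 14/11·1 = 47/11 ≠ 1 ⇒ order 0.

0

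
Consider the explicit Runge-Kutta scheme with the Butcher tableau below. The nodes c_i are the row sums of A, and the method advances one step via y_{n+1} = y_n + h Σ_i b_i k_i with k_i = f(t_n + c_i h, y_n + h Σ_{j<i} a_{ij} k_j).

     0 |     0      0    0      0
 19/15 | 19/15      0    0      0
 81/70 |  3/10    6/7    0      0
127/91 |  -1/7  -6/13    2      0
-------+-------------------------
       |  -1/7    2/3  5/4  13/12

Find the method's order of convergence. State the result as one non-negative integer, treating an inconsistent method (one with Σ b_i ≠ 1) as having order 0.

0

b = (-1/7, 2/3, 5/4, 13/12)
c = (0, 19/15, 81/70, 127/91)
Ac = (0, 0, 38/35, 787/455)
Σ b_i: (-1/7)·1 + 2/3·1 + 5/4·1 + 13/12·1 = 20/7 ≠ 1 ⇒ order 0.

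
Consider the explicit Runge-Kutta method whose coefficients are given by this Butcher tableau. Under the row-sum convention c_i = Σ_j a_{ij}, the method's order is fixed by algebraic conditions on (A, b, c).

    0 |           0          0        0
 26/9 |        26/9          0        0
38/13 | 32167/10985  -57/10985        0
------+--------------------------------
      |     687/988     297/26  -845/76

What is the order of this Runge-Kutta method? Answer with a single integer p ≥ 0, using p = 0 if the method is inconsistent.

b = (687/988, 297/26, -845/76)
c = (0, 26/9, 38/13)
Ac = (0, 0, -38/2535)
Σ b_i: 687/988·1 + 297/26·1 + (-845/76)·1 = 1 ✓
b·c: 297/26·26/9 + (-845/76)·38/13 = 1/2 ✓
b·c²: 297/26·676/81 + (-845/76)·1444/169 = 1/3 ✓
b·Ac: (-845/76)·(-38/2535) = 1/6 ✓; 3 stages ⇒ order 3.

3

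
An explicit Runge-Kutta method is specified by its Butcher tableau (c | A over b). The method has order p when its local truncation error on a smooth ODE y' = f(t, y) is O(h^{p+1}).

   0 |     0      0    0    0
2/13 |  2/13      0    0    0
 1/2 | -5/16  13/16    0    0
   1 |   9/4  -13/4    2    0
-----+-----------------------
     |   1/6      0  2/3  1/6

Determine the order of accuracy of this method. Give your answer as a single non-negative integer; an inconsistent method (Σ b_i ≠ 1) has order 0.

4

b = (1/6, 0, 2/3, 1/6)
c = (0, 2/13, 1/2, 1)
Ac = (0, 0, 1/8, 1/2)
Σ b_i: 1/6·1 + 2/3·1 + 1/6·1 = 1 ✓
b·c: 2/3·1/2 + 1/6·1 = 1/2 ✓
b·c²: 2/3·1/4 + 1/6·1 = 1/3 ✓
b·Ac: 2/3·1/8 + 1/6·1/2 = 1/6 ✓
b·c³: 2/3·1/8 + 1/6·1 = 1/4 ✓
b·(c∘Ac): 2/3·1/16 + 1/6·1/2 = 1/8 ✓
b·Ac²: 2/3·1/52 + 1/6·11/26 = 1/12 ✓
b·A²c: 1/6·1/4 = 1/24 ✓; 4 stages ⇒ order 4.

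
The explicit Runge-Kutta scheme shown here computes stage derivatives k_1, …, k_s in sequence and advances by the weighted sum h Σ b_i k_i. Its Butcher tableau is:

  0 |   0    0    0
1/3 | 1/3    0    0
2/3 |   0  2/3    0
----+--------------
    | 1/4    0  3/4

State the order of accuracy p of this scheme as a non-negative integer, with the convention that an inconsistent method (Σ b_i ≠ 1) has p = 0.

b = (1/4, 0, 3/4)
c = (0, 1/3, 2/3)
Ac = (0, 0, 2/9)
Σ b_i: 1/4·1 + 3/4·1 = 1 ✓
b·c: 3/4·2/3 = 1/2 ✓
b·c²: 3/4·4/9 = 1/3 ✓
b·Ac: 3/4·2/9 = 1/6 ✓; 3 stages ⇒ order 3.

3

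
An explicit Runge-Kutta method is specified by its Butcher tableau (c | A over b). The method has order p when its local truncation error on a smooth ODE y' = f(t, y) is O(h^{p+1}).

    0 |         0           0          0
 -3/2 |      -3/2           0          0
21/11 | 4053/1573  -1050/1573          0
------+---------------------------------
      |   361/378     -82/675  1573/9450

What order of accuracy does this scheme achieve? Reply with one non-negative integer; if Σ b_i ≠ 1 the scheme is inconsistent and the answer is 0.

3

b = (361/378, -82/675, 1573/9450)
c = (0, -3/2, 21/11)
Ac = (0, 0, 1575/1573)
Σ b_i: 361/378·1 + (-82/675)·1 + 1573/9450·1 = 1 ✓
b·c: (-82/675)·(-3/2) + 1573/9450·21/11 = 1/2 ✓
b·c²: (-82/675)·9/4 + 1573/9450·441/121 = 1/3 ✓
b·Ac: 1573/9450·1575/1573 = 1/6 ✓; 3 stages ⇒ order 3.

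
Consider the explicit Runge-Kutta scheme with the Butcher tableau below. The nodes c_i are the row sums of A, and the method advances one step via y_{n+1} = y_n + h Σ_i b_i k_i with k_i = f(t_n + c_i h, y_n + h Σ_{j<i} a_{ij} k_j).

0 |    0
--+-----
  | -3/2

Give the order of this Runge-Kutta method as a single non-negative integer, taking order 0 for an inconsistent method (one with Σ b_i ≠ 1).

0

b = (-3/2)
c = (0)
Σ b_i: (-3/2)·1 = -3/2 ≠ 1 ⇒ order 0.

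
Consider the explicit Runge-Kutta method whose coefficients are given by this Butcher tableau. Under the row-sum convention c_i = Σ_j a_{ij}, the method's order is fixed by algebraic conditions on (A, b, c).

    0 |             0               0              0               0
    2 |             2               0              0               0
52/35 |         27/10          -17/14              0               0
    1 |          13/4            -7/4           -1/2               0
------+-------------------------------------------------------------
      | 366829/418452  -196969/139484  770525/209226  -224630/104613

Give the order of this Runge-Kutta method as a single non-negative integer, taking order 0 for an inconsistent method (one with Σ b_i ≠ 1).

b = (366829/418452, -196969/139484, 770525/209226, -224630/104613)
c = (0, 2, 52/35, 1)
Ac = (0, 0, -17/7, -297/70)
Σ b_i: 366829/418452·1 + (-196969/139484)·1 + 770525/209226·1 + (-224630/104613)·1 = 1 ✓
b·c: (-196969/139484)·2 + 770525/209226·52/35 + (-224630/104613)·1 = 1/2 ✓
b·c²: (-196969/139484)·4 + 770525/209226·2704/1225 + (-224630/104613)·1 = 1/3 ✓
b·Ac: 770525/209226·(-17/7) + (-224630/104613)·(-297/70) = 1/6 ✓
b·c³: (-196969/139484)·8 + 770525/209226·140608/42875 + (-224630/104613)·1 = -1668108/1220485 ≠ 1/4 ⇒ order 3.
b·(c∘Ac): 770525/209226·(-884/245) + (-224630/104613)·(-297/70) = -437017/104613 ≠ 1/8
b·Ac²: 770525/209226·(-34/7) + (-224630/104613)·(-9927/1225) = -1783139/3661455 ≠ 1/12
b·A²c: (-224630/104613)·17/14 = -272765/104613 ≠ 1/24

3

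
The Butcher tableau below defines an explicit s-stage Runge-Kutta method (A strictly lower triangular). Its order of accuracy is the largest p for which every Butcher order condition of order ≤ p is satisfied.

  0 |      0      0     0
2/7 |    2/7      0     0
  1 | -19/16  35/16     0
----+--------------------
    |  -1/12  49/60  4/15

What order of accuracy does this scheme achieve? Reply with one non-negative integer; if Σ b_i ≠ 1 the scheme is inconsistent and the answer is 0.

b = (-1/12, 49/60, 4/15)
c = (0, 2/7, 1)
Ac = (0, 0, 5/8)
Σ b_i: (-1/12)·1 + 49/60·1 + 4/15·1 = 1 ✓
b·c: 49/60·2/7 + 4/15·1 = 1/2 ✓
b·c²: 49/60·4/49 + 4/15·1 = 1/3 ✓
b·Ac: 4/15·5/8 = 1/6 ✓; 3 stages ⇒ order 3.

3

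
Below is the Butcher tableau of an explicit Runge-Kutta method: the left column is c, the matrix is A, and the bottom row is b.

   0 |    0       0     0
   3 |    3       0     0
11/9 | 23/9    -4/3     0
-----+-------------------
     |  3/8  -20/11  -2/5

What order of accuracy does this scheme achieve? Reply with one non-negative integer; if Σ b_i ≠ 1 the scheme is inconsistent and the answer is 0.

b = (3/8, -20/11, -2/5)
c = (0, 3, 11/9)
Ac = (0, 0, -4)
Σ b_i: 3/8·1 + (-20/11)·1 + (-2/5)·1 = -811/440 ≠ 1 ⇒ order 0.

0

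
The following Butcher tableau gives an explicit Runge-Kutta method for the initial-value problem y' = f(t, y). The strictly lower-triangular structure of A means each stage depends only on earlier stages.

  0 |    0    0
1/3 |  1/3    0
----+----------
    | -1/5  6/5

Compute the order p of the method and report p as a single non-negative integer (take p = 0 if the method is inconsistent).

1

b = (-1/5, 6/5)
c = (0, 1/3)
Σ b_i: (-1/5)·1 + 6/5·1 = 1 ✓
b·c: 6/5·1/3 = 2/5 ≠ 1/2 ⇒ order 1.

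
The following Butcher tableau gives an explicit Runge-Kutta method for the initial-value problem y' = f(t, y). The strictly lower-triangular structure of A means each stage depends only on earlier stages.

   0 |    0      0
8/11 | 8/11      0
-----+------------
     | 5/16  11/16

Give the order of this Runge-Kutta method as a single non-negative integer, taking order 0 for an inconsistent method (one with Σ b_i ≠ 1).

2

b = (5/16, 11/16)
c = (0, 8/11)
Σ b_i: 5/16·1 + 11/16·1 = 1 ✓
b·c: 11/16·8/11 = 1/2 ✓; 2 stages ⇒ order 2.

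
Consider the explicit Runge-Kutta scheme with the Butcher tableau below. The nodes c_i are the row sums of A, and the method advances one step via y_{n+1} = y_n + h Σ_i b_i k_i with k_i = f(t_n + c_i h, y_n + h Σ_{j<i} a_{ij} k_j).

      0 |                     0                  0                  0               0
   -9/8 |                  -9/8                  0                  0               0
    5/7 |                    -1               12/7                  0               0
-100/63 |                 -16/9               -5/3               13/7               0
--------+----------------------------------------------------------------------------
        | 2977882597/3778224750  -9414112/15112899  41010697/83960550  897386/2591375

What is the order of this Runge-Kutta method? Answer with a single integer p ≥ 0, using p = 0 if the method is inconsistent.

3

b = (2977882597/3778224750, -9414112/15112899, 41010697/83960550, 897386/2591375)
c = (0, -9/8, 5/7, -100/63)
Ac = (0, 0, -27/14, 1255/392)
Σ b_i: 2977882597/3778224750·1 + (-9414112/15112899)·1 + 41010697/83960550·1 + 897386/2591375·1 = 1 ✓
b·c: (-9414112/15112899)·(-9/8) + 41010697/83960550·5/7 + 897386/2591375·(-100/63) = 1/2 ✓
b·c²: (-9414112/15112899)·81/64 + 41010697/83960550·25/49 + 897386/2591375·10000/3969 = 1/3 ✓
b·Ac: 41010697/83960550·(-27/14) + 897386/2591375·1255/392 = 1/6 ✓
b·c³: (-9414112/15112899)·(-729/512) + 41010697/83960550·125/343 + 897386/2591375·(-1000000/250047) = -541632247/1692644688 ≠ 1/4 ⇒ order 3.
b·(c∘Ac): 41010697/83960550·(-135/98) + 897386/2591375·(-31375/6174) = -63544153/26121060 ≠ 1/8
b·Ac²: 41010697/83960550·243/112 + 897386/2591375·(-25505/21952) = 38161117/58046800 ≠ 1/12
b·A²c: 897386/2591375·(-351/98) = -3214107/2591375 ≠ 1/24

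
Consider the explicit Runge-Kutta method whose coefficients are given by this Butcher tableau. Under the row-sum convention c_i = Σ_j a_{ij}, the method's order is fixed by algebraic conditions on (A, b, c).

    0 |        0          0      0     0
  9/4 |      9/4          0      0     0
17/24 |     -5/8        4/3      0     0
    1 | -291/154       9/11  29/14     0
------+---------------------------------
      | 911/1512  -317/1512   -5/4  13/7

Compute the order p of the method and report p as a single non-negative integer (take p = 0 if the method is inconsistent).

b = (911/1512, -317/1512, -5/4, 13/7)
c = (0, 9/4, 17/24, 1)
Ac = (0, 0, 3, 12227/3696)
Σ b_i: 911/1512·1 + (-317/1512)·1 + (-5/4)·1 + 13/7·1 = 1 ✓
b·c: (-317/1512)·9/4 + (-5/4)·17/24 + 13/7·1 = 1/2 ✓
b·c²: (-317/1512)·81/16 + (-5/4)·289/576 + 13/7·1 = 2719/16128 ≠ 1/3 ⇒ order 2.
b·Ac: (-5/4)·3 + 13/7·12227/3696 = 61931/25872 ≠ 1/6

2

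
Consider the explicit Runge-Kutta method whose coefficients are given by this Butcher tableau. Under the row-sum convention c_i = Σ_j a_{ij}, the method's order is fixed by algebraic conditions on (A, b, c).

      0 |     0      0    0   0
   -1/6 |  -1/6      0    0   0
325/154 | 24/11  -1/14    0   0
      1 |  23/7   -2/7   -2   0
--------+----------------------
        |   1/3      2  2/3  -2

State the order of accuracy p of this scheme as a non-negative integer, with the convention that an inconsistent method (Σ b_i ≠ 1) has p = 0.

1

b = (1/3, 2, 2/3, -2)
c = (0, -1/6, 325/154, 1)
Ac = (0, 0, 1/84, -964/231)
Σ b_i: 1/3·1 + 2·1 + 2/3·1 + (-2)·1 = 1 ✓
b·c: 2·(-1/6) + 2/3·325/154 + (-2)·1 = -214/231 ≠ 1/2 ⇒ order 1.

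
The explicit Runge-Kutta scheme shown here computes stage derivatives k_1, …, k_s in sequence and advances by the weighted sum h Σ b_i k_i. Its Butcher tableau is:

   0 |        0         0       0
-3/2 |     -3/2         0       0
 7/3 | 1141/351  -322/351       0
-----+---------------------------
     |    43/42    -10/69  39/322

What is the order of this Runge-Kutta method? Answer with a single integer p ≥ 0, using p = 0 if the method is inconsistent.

b = (43/42, -10/69, 39/322)
c = (0, -3/2, 7/3)
Ac = (0, 0, 161/117)
Σ b_i: 43/42·1 + (-10/69)·1 + 39/322·1 = 1 ✓
b·c: (-10/69)·(-3/2) + 39/322·7/3 = 1/2 ✓
b·c²: (-10/69)·9/4 + 39/322·49/9 = 1/3 ✓
b·Ac: 39/322·161/117 = 1/6 ✓; 3 stages ⇒ order 3.

3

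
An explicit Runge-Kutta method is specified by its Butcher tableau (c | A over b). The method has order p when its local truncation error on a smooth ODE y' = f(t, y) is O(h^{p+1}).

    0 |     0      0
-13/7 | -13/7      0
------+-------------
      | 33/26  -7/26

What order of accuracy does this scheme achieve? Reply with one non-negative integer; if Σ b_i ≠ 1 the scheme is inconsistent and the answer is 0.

b = (33/26, -7/26)
c = (0, -13/7)
Σ b_i: 33/26·1 + (-7/26)·1 = 1 ✓
b·c: (-7/26)·(-13/7) = 1/2 ✓; 2 stages ⇒ order 2.

2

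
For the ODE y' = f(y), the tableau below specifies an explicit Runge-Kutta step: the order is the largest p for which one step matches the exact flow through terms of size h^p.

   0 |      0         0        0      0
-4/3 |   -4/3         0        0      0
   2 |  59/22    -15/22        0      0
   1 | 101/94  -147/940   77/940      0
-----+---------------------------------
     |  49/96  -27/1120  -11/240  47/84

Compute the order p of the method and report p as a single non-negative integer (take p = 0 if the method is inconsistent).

b = (49/96, -27/1120, -11/240, 47/84)
c = (0, -4/3, 2, 1)
Ac = (0, 0, 10/11, 35/94)
Σ b_i: 49/96·1 + (-27/1120)·1 + (-11/240)·1 + 47/84·1 = 1 ✓
b·c: (-27/1120)·(-4/3) + (-11/240)·2 + 47/84·1 = 1/2 ✓
b·c²: (-27/1120)·16/9 + (-11/240)·4 + 47/84·1 = 1/3 ✓
b·Ac: (-11/240)·10/11 + 47/84·35/94 = 1/6 ✓
b·c³: (-27/1120)·(-64/27) + (-11/240)·8 + 47/84·1 = 1/4 ✓
b·(c∘Ac): (-11/240)·20/11 + 47/84·35/94 = 1/8 ✓
b·Ac²: (-11/240)·(-40/33) + 47/84·7/141 = 1/12 ✓
b·A²c: 47/84·7/94 = 1/24 ✓; 4 stages ⇒ order 4.

4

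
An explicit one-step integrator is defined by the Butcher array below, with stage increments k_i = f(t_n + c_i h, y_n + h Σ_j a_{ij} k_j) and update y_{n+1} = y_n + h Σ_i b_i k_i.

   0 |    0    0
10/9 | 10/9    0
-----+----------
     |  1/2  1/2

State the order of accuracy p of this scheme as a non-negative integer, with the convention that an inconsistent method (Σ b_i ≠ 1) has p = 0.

1

b = (1/2, 1/2)
c = (0, 10/9)
Σ b_i: 1/2·1 + 1/2·1 = 1 ✓
b·c: 1/2·10/9 = 5/9 ≠ 1/2 ⇒ order 1.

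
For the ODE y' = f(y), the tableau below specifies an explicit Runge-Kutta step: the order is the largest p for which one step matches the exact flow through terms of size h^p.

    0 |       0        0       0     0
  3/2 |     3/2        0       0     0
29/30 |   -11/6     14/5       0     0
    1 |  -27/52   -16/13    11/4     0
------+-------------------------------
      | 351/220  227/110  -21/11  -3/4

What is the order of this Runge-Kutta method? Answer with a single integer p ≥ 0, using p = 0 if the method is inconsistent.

b = (351/220, 227/110, -21/11, -3/4)
c = (0, 3/2, 29/30, 1)
Ac = (0, 0, 21/5, 1267/1560)
Σ b_i: 351/220·1 + 227/110·1 + (-21/11)·1 + (-3/4)·1 = 1 ✓
b·c: 227/110·3/2 + (-21/11)·29/30 + (-3/4)·1 = 1/2 ✓
b·c²: 227/110·9/4 + (-21/11)·841/900 + (-3/4)·1 = 13921/6600 ≠ 1/3 ⇒ order 2.
b·Ac: (-21/11)·21/5 + (-3/4)·1267/1560 = -197393/22880 ≠ 1/6

2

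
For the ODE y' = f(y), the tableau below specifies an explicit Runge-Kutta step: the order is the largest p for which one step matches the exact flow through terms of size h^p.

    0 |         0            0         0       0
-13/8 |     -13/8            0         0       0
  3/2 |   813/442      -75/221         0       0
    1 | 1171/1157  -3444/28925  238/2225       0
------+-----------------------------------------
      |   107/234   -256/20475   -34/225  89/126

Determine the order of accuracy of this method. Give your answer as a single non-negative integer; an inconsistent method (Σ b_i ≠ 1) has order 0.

4

b = (107/234, -256/20475, -34/225, 89/126)
c = (0, -13/8, 3/2, 1)
Ac = (0, 0, 75/136, 63/178)
Σ b_i: 107/234·1 + (-256/20475)·1 + (-34/225)·1 + 89/126·1 = 1 ✓
b·c: (-256/20475)·(-13/8) + (-34/225)·3/2 + 89/126·1 = 1/2 ✓
b·c²: (-256/20475)·169/64 + (-34/225)·9/4 + 89/126·1 = 1/3 ✓
b·Ac: (-34/225)·75/136 + 89/126·63/178 = 1/6 ✓
b·c³: (-256/20475)·(-2197/512) + (-34/225)·27/8 + 89/126·1 = 1/4 ✓
b·(c∘Ac): (-34/225)·225/272 + 89/126·63/178 = 1/8 ✓
b·Ac²: (-34/225)·(-975/1088) + 89/126·(-105/1424) = 1/12 ✓
b·A²c: 89/126·21/356 = 1/24 ✓; 4 stages ⇒ order 4.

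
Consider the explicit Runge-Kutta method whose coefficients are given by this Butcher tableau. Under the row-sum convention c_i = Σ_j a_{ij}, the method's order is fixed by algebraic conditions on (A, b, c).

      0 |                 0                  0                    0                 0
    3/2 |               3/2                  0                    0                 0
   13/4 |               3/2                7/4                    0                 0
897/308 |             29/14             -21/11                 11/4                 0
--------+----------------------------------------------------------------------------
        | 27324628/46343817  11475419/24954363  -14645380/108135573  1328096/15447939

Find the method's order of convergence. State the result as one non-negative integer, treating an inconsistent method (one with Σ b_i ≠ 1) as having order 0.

b = (27324628/46343817, 11475419/24954363, -14645380/108135573, 1328096/15447939)
c = (0, 3/2, 13/4, 897/308)
Ac = (0, 0, 21/8, 1069/176)
Σ b_i: 27324628/46343817·1 + 11475419/24954363·1 + (-14645380/108135573)·1 + 1328096/15447939·1 = 1 ✓
b·c: 11475419/24954363·3/2 + (-14645380/108135573)·13/4 + 1328096/15447939·897/308 = 1/2 ✓
b·c²: 11475419/24954363·9/4 + (-14645380/108135573)·169/16 + 1328096/15447939·804609/94864 = 1/3 ✓
b·Ac: (-14645380/108135573)·21/8 + 1328096/15447939·1069/176 = 1/6 ✓
b·c³: 11475419/24954363·27/8 + (-14645380/108135573)·2197/64 + 1328096/15447939·721734273/29218112 = -203614031/209141328 ≠ 1/4 ⇒ order 3.
b·(c∘Ac): (-14645380/108135573)·273/32 + 1328096/15447939·958893/54208 = 1157707/3168808 ≠ 1/8
b·Ac²: (-14645380/108135573)·63/16 + 1328096/15447939·17425/704 = 7579765/4753212 ≠ 1/12
b·A²c: 1328096/15447939·231/32 = 3195731/5149313 ≠ 1/24

3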